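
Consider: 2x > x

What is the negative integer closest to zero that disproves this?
Testing negative integers from -1 downward:
x = -1: LHS = 2·(-1) = -2; -2 > -1 — FAILS  ← closest negative counterexample to 0

Answer: x = -1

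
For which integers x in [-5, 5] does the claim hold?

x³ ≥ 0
Holds for: {0, 1, 2, 3, 4, 5}
Fails for: {-5, -4, -3, -2, -1}

Answer: {0, 1, 2, 3, 4, 5}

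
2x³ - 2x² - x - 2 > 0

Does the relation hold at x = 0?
x = 0: LHS = 2·0³ - 2·0² - 0 - 2 = -2; -2 > 0 — FAILS

The relation fails at x = 0, so x = 0 is a counterexample.

Answer: No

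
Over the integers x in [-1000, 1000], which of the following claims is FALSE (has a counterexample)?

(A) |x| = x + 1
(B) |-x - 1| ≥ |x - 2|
(A) x = 0: LHS = |0| = 0, RHS = 0 + 1 = 1; 0 = 1 — FAILS
(B) x = 0: LHS = |-0 - 1| = |-1| = 1, RHS = |0 - 2| = |-2| = 2; 1 ≥ 2 — FAILS

Answer: Both A and B are false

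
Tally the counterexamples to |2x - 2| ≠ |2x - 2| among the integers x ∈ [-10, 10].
Counterexamples in [-10, 10]: {-10, -9, -8, -7, -6, -5, -4, -3, -2, -1, 0, 1, 2, 3, 4, 5, 6, 7, 8, 9, 10}.

Counting them gives 21 values.

Answer: 21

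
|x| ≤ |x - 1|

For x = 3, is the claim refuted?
Substitute x = 3 into the relation:
x = 3: LHS = |3| = 3, RHS = |3 - 1| = |2| = 2; 3 ≤ 2 — FAILS

Since the claim fails at x = 3, this value is a counterexample.

Answer: Yes, x = 3 is a counterexample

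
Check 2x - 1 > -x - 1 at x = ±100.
x = 100: LHS = 2·100 - 1 = 199, RHS = -100 - 1 = -101; 199 > -101 — holds
x = -100: LHS = 2·(-100) - 1 = -201, RHS = -(-100) - 1 = 99; -201 > 99 — FAILS

Answer: Partially: holds for x = 100, fails for x = -100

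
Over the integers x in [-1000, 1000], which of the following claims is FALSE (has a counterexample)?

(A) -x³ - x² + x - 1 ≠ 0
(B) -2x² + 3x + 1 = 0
(A) Track d = LHS − RHS over the integers in [-1000, 1000]. Equality would need d = 0, but d changes sign only between consecutive integers, jumping over 0:
x = -2: LHS = -(-2)³ - (-2)² + (-2) - 1 = 1; 1 ≠ 0 — holds  (d = 1)
x = -1: LHS = -(-1)³ - (-1)² + (-1) - 1 = -2; -2 ≠ 0 — holds  (d = -2)
Away from these crossings d keeps a constant sign, and checking every integer in [-1000, 1000] confirms d ≠ 0 throughout. Hence the two sides are never equal, so the relation holds for every integer in [-1000, 1000].

(B) x = 0: LHS = -2·0² + 3·0 + 1 = 1; 1 = 0 — FAILS

Only (B) has a counterexample.

Answer: B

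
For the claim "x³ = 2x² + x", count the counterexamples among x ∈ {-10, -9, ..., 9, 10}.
Counterexamples in [-10, 10]: {-10, -9, -8, -7, -6, -5, -4, -3, -2, -1, 1, 2, 3, 4, 5, 6, 7, 8, 9, 10}.

Counting them gives 20 values.

Answer: 20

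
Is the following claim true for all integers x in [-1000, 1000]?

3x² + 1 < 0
The claim fails at x = 0:
x = 0: LHS = 3·0² + 1 = 1; 1 < 0 — FAILS

Because a single integer refutes it, the statement is false.

Answer: False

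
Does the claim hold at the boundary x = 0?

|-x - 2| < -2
x = 0: LHS = |-0 - 2| = |-2| = 2; 2 < -2 — FAILS

The relation fails at x = 0, so x = 0 is a counterexample.

Answer: No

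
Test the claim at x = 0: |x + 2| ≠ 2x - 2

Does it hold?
x = 0: LHS = |0 + 2| = |2| = 2, RHS = 2·0 - 2 = -2; 2 ≠ -2 — holds

The relation is satisfied at x = 0.

Answer: Yes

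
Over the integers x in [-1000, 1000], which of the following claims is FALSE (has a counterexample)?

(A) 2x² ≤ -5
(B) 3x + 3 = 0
(A) x = 0: LHS = 2·0² = 0; 0 ≤ -5 — FAILS
(B) x = 0: LHS = 3·0 + 3 = 3; 3 = 0 — FAILS

Answer: Both A and B are false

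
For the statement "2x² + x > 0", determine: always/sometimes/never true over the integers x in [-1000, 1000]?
Holds at x = 1: LHS = 2·1² + 1 = 3; 3 > 0 — holds
Fails at x = 0: LHS = 2·0² + 0 = 0; 0 > 0 — FAILS
It is satisfied by some integers in the range but not all.

Answer: Sometimes true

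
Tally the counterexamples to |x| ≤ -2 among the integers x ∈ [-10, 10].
Counterexamples in [-10, 10]: {-10, -9, -8, -7, -6, -5, -4, -3, -2, -1, 0, 1, 2, 3, 4, 5, 6, 7, 8, 9, 10}.

Counting them gives 21 values.

Answer: 21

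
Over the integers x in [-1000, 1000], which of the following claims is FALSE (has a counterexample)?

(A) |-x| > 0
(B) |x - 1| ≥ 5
(A) x = 0: LHS = |-0| = |0| = 0; 0 > 0 — FAILS
(B) x = 0: LHS = |0 - 1| = |-1| = 1; 1 ≥ 5 — FAILS

Answer: Both A and B are false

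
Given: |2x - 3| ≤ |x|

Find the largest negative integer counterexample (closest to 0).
Testing negative integers from -1 downward:
x = -1: LHS = |2·(-1) - 3| = |-5| = 5, RHS = |-1| = 1; 5 ≤ 1 — FAILS  ← closest negative counterexample to 0

Answer: x = -1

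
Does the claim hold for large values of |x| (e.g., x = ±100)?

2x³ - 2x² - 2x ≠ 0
x = 100: LHS = 2·100³ - 2·100² - 2·100 = 1979800; 1979800 ≠ 0 — holds
x = -100: LHS = 2·(-100)³ - 2·(-100)² - 2·(-100) = -2019800; -2019800 ≠ 0 — holds

Answer: Yes, holds for both x = 100 and x = -100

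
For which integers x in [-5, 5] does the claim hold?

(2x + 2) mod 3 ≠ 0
Holds for: {-5, -3, -2, 0, 1, 3, 4}
Fails for: {-4, -1, 2, 5}

Answer: {-5, -3, -2, 0, 1, 3, 4}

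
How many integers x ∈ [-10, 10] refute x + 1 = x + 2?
Counterexamples in [-10, 10]: {-10, -9, -8, -7, -6, -5, -4, -3, -2, -1, 0, 1, 2, 3, 4, 5, 6, 7, 8, 9, 10}.

Counting them gives 21 values.

Answer: 21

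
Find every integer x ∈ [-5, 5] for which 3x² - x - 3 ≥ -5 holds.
Over all integers in [-5, 5], LHS − RHS is smallest at x = 0, where it equals 2:
x = 0: LHS = 3·0² - 0 - 3 = -3; -3 ≥ -5 — holds
At the ends of the range:
x = -5: LHS = 3·(-5)² - (-5) - 3 = 77; 77 ≥ -5 — holds
x = 5: LHS = 3·5² - 5 - 3 = 67; 67 ≥ -5 — holds
Hence LHS − RHS is never negative, i.e. LHS ≥ RHS throughout, so the relation holds for every integer in [-5, 5].

Answer: All integers in [-5, 5]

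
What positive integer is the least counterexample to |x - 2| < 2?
Testing positive integers:
x = 1: LHS = |1 - 2| = |-1| = 1; 1 < 2 — holds
x = 2: LHS = |2 - 2| = |0| = 0; 0 < 2 — holds
x = 3: LHS = |3 - 2| = |1| = 1; 1 < 2 — holds
x = 4: LHS = |4 - 2| = |2| = 2; 2 < 2 — FAILS  ← smallest positive counterexample

Answer: x = 4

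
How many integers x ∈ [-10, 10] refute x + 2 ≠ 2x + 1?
Counterexamples in [-10, 10]: {1}.

Counting them gives 1 values.

Answer: 1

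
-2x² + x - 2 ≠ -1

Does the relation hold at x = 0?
x = 0: LHS = -2·0² + 0 - 2 = -2; -2 ≠ -1 — holds

The relation is satisfied at x = 0.

Answer: Yes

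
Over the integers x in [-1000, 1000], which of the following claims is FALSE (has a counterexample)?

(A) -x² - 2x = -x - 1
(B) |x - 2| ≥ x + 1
(A) x = 0: LHS = -0² - 2·0 = 0, RHS = -0 - 1 = -1; 0 = -1 — FAILS
(B) x = 1: LHS = |1 - 2| = |-1| = 1, RHS = 1 + 1 = 2; 1 ≥ 2 — FAILS

Answer: Both A and B are false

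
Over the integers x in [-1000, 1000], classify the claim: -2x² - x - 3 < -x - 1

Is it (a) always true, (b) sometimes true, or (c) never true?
Over all integers in [-1000, 1000], LHS − RHS is largest at x = 0, where it equals -2:
x = 0: LHS = -2·0² - 0 - 3 = -3, RHS = -0 - 1 = -1; -3 < -1 — holds
At the ends of the range:
x = -1000: LHS = -2·(-1000)² - (-1000) - 3 = -1999003, RHS = -(-1000) - 1 = 999; -1999003 < 999 — holds
x = 1000: LHS = -2·1000² - 1000 - 3 = -2001003, RHS = -1000 - 1 = -1001; -2001003 < -1001 — holds
Hence LHS − RHS is never zero or positive, i.e. LHS < RHS throughout, so the relation holds for every integer in [-1000, 1000].

No counterexample exists.

Answer: Always true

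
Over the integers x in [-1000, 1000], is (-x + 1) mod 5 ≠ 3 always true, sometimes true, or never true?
Holds at x = 0: LHS = (-0 + 1) mod 5 = 1 mod 5 = 1; 1 ≠ 3 — holds
Fails at x = -2: LHS = (-(-2) + 1) mod 5 = 3 mod 5 = 3; 3 ≠ 3 — FAILS
It is satisfied by some integers in the range but not all.

Answer: Sometimes true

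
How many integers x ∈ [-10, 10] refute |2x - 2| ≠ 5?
Track d = LHS − RHS over the integers in [-10, 10]. Equality would need d = 0, but d changes sign only between consecutive integers, jumping over 0:
x = -2: LHS = |2·(-2) - 2| = |-6| = 6; 6 ≠ 5 — holds  (d = 1)
x = -1: LHS = |2·(-1) - 2| = |-4| = 4; 4 ≠ 5 — holds  (d = -1)
x = 3: LHS = |2·3 - 2| = |4| = 4; 4 ≠ 5 — holds  (d = -1)
x = 4: LHS = |2·4 - 2| = |6| = 6; 6 ≠ 5 — holds  (d = 1)
Away from these crossings d keeps a constant sign, and checking every integer in [-10, 10] confirms d ≠ 0 throughout. Hence the two sides are never equal, so the relation holds for every integer in [-10, 10].

No counterexample appears in that range.

Answer: 0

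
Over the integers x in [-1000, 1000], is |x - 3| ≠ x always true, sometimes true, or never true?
Track d = LHS − RHS over the integers in [-1000, 1000]. Equality would need d = 0, but d changes sign only between consecutive integers, jumping over 0:
x = 1: LHS = |1 - 3| = |-2| = 2; 2 ≠ 1 — holds  (d = 1)
x = 2: LHS = |2 - 3| = |-1| = 1; 1 ≠ 2 — holds  (d = -1)
Away from these crossings d keeps a constant sign, and checking every integer in [-1000, 1000] confirms d ≠ 0 throughout. Hence the two sides are never equal, so the relation holds for every integer in [-1000, 1000].

No counterexample exists.

Answer: Always true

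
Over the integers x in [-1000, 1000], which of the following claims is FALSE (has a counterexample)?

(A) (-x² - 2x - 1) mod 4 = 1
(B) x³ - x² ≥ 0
(A) x = 0: LHS = (-0² - 2·0 - 1) mod 4 = (-1) mod 4 = 3; 3 = 1 — FAILS
(B) x = -1: LHS = (-1)³ - (-1)² = -2; -2 ≥ 0 — FAILS

Answer: Both A and B are false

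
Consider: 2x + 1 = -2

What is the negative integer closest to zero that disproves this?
Testing negative integers from -1 downward:
x = -1: LHS = 2·(-1) + 1 = -1; -1 = -2 — FAILS  ← closest negative counterexample to 0

Answer: x = -1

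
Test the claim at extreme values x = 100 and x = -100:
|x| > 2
x = 100: LHS = |100| = 100; 100 > 2 — holds
x = -100: LHS = |-100| = 100; 100 > 2 — holds

Answer: Yes, holds for both x = 100 and x = -100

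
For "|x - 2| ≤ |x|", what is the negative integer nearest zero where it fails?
Testing negative integers from -1 downward:
x = -1: LHS = |(-1) - 2| = |-3| = 3, RHS = |-1| = 1; 3 ≤ 1 — FAILS  ← closest negative counterexample to 0

Answer: x = -1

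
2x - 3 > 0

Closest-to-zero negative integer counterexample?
Testing negative integers from -1 downward:
x = -1: LHS = 2·(-1) - 3 = -5; -5 > 0 — FAILS  ← closest negative counterexample to 0

Answer: x = -1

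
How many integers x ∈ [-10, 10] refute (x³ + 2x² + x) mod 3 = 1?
Counterexamples in [-10, 10]: {-10, -9, -7, -6, -4, -3, -1, 0, 2, 3, 5, 6, 8, 9}.

Counting them gives 14 values.

Answer: 14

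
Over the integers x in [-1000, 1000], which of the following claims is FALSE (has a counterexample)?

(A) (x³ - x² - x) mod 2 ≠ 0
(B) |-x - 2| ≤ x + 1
(A) x = 0: LHS = (0³ - 0² - 0) mod 2 = 0 mod 2 = 0; 0 ≠ 0 — FAILS
(B) x = 0: LHS = |-0 - 2| = |-2| = 2, RHS = 0 + 1 = 1; 2 ≤ 1 — FAILS

Answer: Both A and B are false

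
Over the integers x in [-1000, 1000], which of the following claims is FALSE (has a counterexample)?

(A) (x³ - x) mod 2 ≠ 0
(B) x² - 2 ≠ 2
(A) x = 0: LHS = (0³ - 0) mod 2 = 0 mod 2 = 0; 0 ≠ 0 — FAILS
(B) x = 2: LHS = 2² - 2 = 2; 2 ≠ 2 — FAILS

Answer: Both A and B are false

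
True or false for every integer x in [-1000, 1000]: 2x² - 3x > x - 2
The claim fails at x = 1:
x = 1: LHS = 2·1² - 3·1 = -1, RHS = 1 - 2 = -1; -1 > -1 — FAILS

Because a single integer refutes it, the statement is false.

Answer: False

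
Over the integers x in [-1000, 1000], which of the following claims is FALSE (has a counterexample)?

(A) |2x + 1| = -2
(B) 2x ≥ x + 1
(A) x = 0: LHS = |2·0 + 1| = |1| = 1; 1 = -2 — FAILS
(B) x = 0: LHS = 2·0 = 0, RHS = 0 + 1 = 1; 0 ≥ 1 — FAILS

Answer: Both A and B are false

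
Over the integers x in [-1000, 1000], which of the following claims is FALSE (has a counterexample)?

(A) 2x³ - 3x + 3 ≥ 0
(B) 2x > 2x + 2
(A) x = -2: LHS = 2·(-2)³ - 3·(-2) + 3 = -7; -7 ≥ 0 — FAILS
(B) x = 0: LHS = 2·0 = 0, RHS = 2·0 + 2 = 2; 0 > 2 — FAILS

Answer: Both A and B are false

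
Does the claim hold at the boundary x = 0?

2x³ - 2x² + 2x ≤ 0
x = 0: LHS = 2·0³ - 2·0² + 2·0 = 0; 0 ≤ 0 — holds

The relation is satisfied at x = 0.

Answer: Yes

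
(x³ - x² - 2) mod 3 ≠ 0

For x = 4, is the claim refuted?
Substitute x = 4 into the relation:
x = 4: LHS = (4³ - 4² - 2) mod 3 = 46 mod 3 = 1; 1 ≠ 0 — holds

The relation holds at x = 4, so it is not a counterexample.

Answer: No, x = 4 is not a counterexample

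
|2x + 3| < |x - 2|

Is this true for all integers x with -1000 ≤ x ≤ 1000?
The claim fails at x = 0:
x = 0: LHS = |2·0 + 3| = |3| = 3, RHS = |0 - 2| = |-2| = 2; 3 < 2 — FAILS

Because a single integer refutes it, the statement is false.

Answer: False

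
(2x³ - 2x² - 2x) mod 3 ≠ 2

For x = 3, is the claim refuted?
Substitute x = 3 into the relation:
x = 3: LHS = (2·3³ - 2·3² - 2·3) mod 3 = 30 mod 3 = 0; 0 ≠ 2 — holds

The relation holds at x = 3, so it is not a counterexample.

Answer: No, x = 3 is not a counterexample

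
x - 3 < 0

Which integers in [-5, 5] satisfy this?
Holds for: {-5, -4, -3, -2, -1, 0, 1, 2}
Fails for: {3, 4, 5}

Answer: {-5, -4, -3, -2, -1, 0, 1, 2}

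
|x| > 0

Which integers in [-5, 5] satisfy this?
Holds for: {-5, -4, -3, -2, -1, 1, 2, 3, 4, 5}
Fails for: {0}

Answer: {-5, -4, -3, -2, -1, 1, 2, 3, 4, 5}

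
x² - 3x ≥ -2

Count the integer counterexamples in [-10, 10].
Over all integers in [-10, 10], LHS − RHS is smallest at x = 1, where it equals 0:
x = 1: LHS = 1² - 3·1 = -2; -2 ≥ -2 — holds
At the ends of the range:
x = -10: LHS = (-10)² - 3·(-10) = 130; 130 ≥ -2 — holds
x = 10: LHS = 10² - 3·10 = 70; 70 ≥ -2 — holds
Hence LHS − RHS is never negative, i.e. LHS ≥ RHS throughout, so the relation holds for every integer in [-10, 10].

No counterexample appears in that range.

Answer: 0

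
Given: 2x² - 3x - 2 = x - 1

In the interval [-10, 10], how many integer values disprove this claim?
Counterexamples in [-10, 10]: {-10, -9, -8, -7, -6, -5, -4, -3, -2, -1, 0, 1, 2, 3, 4, 5, 6, 7, 8, 9, 10}.

Counting them gives 21 values.

Answer: 21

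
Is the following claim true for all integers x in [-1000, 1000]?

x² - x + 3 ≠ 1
Over all integers in [-1000, 1000], LHS − RHS is always positive; it is smallest at x = 0, where it equals 2:
x = 0: LHS = 0² - 0 + 3 = 3; 3 ≠ 1 — holds
At the ends of the range:
x = -1000: LHS = (-1000)² - (-1000) + 3 = 1001003; 1001003 ≠ 1 — holds
x = 1000: LHS = 1000² - 1000 + 3 = 999003; 999003 ≠ 1 — holds
Hence LHS − RHS is never 0, i.e. the two sides are never equal, so the relation holds for every integer in [-1000, 1000].

No counterexample exists.

Answer: True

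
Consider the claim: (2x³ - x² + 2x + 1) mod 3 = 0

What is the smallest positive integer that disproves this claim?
Testing positive integers:
x = 1: LHS = (2·1³ - 1² + 2·1 + 1) mod 3 = 4 mod 3 = 1; 1 = 0 — FAILS  ← smallest positive counterexample

Answer: x = 1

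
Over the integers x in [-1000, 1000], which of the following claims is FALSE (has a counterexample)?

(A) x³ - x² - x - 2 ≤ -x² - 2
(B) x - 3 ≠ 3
(A) x = 2: LHS = 2³ - 2² - 2 - 2 = 0, RHS = -2² - 2 = -6; 0 ≤ -6 — FAILS
(B) x = 6: LHS = 6 - 3 = 3; 3 ≠ 3 — FAILS

Answer: Both A and B are false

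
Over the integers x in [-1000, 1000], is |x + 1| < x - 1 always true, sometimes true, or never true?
Over all integers in [-1000, 1000], LHS − RHS is smallest at x = 0, where it equals 2:
x = 0: LHS = |0 + 1| = |1| = 1, RHS = 0 - 1 = -1; 1 < -1 — FAILS
At the ends of the range:
x = -1000: LHS = |(-1000) + 1| = |-999| = 999, RHS = (-1000) - 1 = -1001; 999 < -1001 — FAILS
x = 1000: LHS = |1000 + 1| = |1001| = 1001, RHS = 1000 - 1 = 999; 1001 < 999 — FAILS
Hence LHS − RHS is never negative, i.e. LHS ≥ RHS throughout, so the claimed relation (<) fails for every integer in [-1000, 1000].

No integer in the range satisfies it.

Answer: Never true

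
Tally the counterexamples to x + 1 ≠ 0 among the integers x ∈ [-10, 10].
Counterexamples in [-10, 10]: {-1}.

Counting them gives 1 values.

Answer: 1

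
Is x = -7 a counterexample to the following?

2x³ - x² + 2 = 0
Substitute x = -7 into the relation:
x = -7: LHS = 2·(-7)³ - (-7)² + 2 = -733; -733 = 0 — FAILS

Since the claim fails at x = -7, this value is a counterexample.

Answer: Yes, x = -7 is a counterexample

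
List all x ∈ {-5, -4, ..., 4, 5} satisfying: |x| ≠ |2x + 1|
Holds for: {-5, -4, -3, -2, 0, 1, 2, 3, 4, 5}
Fails for: {-1}

Answer: {-5, -4, -3, -2, 0, 1, 2, 3, 4, 5}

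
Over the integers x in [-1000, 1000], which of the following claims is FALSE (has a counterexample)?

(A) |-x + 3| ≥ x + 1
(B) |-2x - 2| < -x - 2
(A) x = 2: LHS = |-2 + 3| = |1| = 1, RHS = 2 + 1 = 3; 1 ≥ 3 — FAILS
(B) x = 0: LHS = |-2·0 - 2| = |-2| = 2, RHS = -0 - 2 = -2; 2 < -2 — FAILS

Answer: Both A and B are false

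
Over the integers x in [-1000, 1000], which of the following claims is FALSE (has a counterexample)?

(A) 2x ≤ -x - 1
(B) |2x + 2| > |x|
(A) x = 0: LHS = 2·0 = 0, RHS = -0 - 1 = -1; 0 ≤ -1 — FAILS
(B) x = -1: LHS = |2·(-1) + 2| = |0| = 0, RHS = |-1| = 1; 0 > 1 — FAILS

Answer: Both A and B are false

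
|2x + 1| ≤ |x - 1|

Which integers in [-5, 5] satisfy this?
Holds for: {-2, -1, 0}
Fails for: {-5, -4, -3, 1, 2, 3, 4, 5}

Answer: {-2, -1, 0}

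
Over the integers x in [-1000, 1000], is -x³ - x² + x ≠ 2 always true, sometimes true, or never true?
Holds at x = 0: LHS = -0³ - 0² + 0 = 0; 0 ≠ 2 — holds
Fails at x = -2: LHS = -(-2)³ - (-2)² + (-2) = 2; 2 ≠ 2 — FAILS
It is satisfied by some integers in the range but not all.

Answer: Sometimes true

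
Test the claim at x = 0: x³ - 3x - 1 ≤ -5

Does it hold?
x = 0: LHS = 0³ - 3·0 - 1 = -1; -1 ≤ -5 — FAILS

The relation fails at x = 0, so x = 0 is a counterexample.

Answer: No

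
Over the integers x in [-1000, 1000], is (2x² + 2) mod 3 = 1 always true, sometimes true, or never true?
Holds at x = 1: LHS = (2·1² + 2) mod 3 = 4 mod 3 = 1; 1 = 1 — holds
Fails at x = 0: LHS = (2·0² + 2) mod 3 = 2 mod 3 = 2; 2 = 1 — FAILS
It is satisfied by some integers in the range but not all.

Answer: Sometimes true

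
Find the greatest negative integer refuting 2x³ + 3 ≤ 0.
Testing negative integers from -1 downward:
x = -1: LHS = 2·(-1)³ + 3 = 1; 1 ≤ 0 — FAILS  ← closest negative counterexample to 0

Answer: x = -1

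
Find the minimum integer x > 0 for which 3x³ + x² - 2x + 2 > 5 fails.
Testing positive integers:
x = 1: LHS = 3·1³ + 1² - 2·1 + 2 = 4; 4 > 5 — FAILS  ← smallest positive counterexample

Answer: x = 1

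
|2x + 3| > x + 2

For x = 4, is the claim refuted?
Substitute x = 4 into the relation:
x = 4: LHS = |2·4 + 3| = |11| = 11, RHS = 4 + 2 = 6; 11 > 6 — holds

The claim holds here, so x = 4 is not a counterexample. (A counterexample exists elsewhere, e.g. x = -1.)

Answer: No, x = 4 is not a counterexample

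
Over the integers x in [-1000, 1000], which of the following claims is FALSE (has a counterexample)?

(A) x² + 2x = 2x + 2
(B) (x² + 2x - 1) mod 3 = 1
(A) x = 0: LHS = 0² + 2·0 = 0, RHS = 2·0 + 2 = 2; 0 = 2 — FAILS
(B) x = 0: LHS = (0² + 2·0 - 1) mod 3 = (-1) mod 3 = 2; 2 = 1 — FAILS

Answer: Both A and B are false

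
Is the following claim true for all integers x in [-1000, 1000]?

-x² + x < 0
The claim fails at x = 0:
x = 0: LHS = -0² + 0 = 0; 0 < 0 — FAILS

Because a single integer refutes it, the statement is false.

Answer: False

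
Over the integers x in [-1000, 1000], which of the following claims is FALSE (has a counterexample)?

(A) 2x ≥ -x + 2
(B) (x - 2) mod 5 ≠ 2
(A) x = 0: LHS = 2·0 = 0, RHS = -0 + 2 = 2; 0 ≥ 2 — FAILS
(B) x = -1: LHS = ((-1) - 2) mod 5 = (-3) mod 5 = 2; 2 ≠ 2 — FAILS

Answer: Both A and B are false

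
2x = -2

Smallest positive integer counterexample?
Testing positive integers:
x = 1: LHS = 2·1 = 2; 2 = -2 — FAILS  ← smallest positive counterexample

Answer: x = 1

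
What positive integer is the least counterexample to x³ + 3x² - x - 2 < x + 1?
Testing positive integers:
x = 1: LHS = 1³ + 3·1² - 1 - 2 = 1, RHS = 1 + 1 = 2; 1 < 2 — holds
x = 2: LHS = 2³ + 3·2² - 2 - 2 = 16, RHS = 2 + 1 = 3; 16 < 3 — FAILS  ← smallest positive counterexample

Answer: x = 2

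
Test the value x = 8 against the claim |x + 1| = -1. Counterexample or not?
Substitute x = 8 into the relation:
x = 8: LHS = |8 + 1| = |9| = 9; 9 = -1 — FAILS

Since the claim fails at x = 8, this value is a counterexample.

Answer: Yes, x = 8 is a counterexample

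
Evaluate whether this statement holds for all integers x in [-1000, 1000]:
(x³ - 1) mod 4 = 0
The claim fails at x = 0:
x = 0: LHS = (0³ - 1) mod 4 = (-1) mod 4 = 3; 3 = 0 — FAILS

Because a single integer refutes it, the statement is false.

Answer: False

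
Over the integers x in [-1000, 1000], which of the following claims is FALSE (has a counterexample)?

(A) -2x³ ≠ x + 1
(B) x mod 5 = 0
(A) Track d = LHS − RHS over the integers in [-1000, 1000]. Equality would need d = 0, but d changes sign only between consecutive integers, jumping over 0:
x = -1: LHS = -2·(-1)³ = 2, RHS = (-1) + 1 = 0; 2 ≠ 0 — holds  (d = 2)
x = 0: LHS = -2·0³ = 0, RHS = 0 + 1 = 1; 0 ≠ 1 — holds  (d = -1)
Away from these crossings d keeps a constant sign, and checking every integer in [-1000, 1000] confirms d ≠ 0 throughout. Hence the two sides are never equal, so the relation holds for every integer in [-1000, 1000].

(B) x = 1: LHS = 1 mod 5 = 1; 1 = 0 — FAILS

Only (B) has a counterexample.

Answer: B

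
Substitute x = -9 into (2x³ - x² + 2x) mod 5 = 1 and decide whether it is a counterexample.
Substitute x = -9 into the relation:
x = -9: LHS = (2·(-9)³ - (-9)² + 2·(-9)) mod 5 = (-1557) mod 5 = 3; 3 = 1 — FAILS

Since the claim fails at x = -9, this value is a counterexample.

Answer: Yes, x = -9 is a counterexample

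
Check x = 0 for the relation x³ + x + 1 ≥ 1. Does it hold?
x = 0: LHS = 0³ + 0 + 1 = 1; 1 ≥ 1 — holds

The relation is satisfied at x = 0.

Answer: Yes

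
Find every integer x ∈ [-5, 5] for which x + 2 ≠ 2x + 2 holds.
Holds for: {-5, -4, -3, -2, -1, 1, 2, 3, 4, 5}
Fails for: {0}

Answer: {-5, -4, -3, -2, -1, 1, 2, 3, 4, 5}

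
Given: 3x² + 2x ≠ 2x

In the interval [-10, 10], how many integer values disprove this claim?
Counterexamples in [-10, 10]: {0}.

Counting them gives 1 values.

Answer: 1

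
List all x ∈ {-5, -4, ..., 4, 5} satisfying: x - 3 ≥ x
Over all integers in [-5, 5], LHS − RHS is largest at x = 0, where it equals -3:
x = 0: LHS = 0 - 3 = -3; -3 ≥ 0 — FAILS
At the ends of the range:
x = -5: LHS = (-5) - 3 = -8; -8 ≥ -5 — FAILS
x = 5: LHS = 5 - 3 = 2; 2 ≥ 5 — FAILS
Hence LHS − RHS is never zero or positive, i.e. LHS < RHS throughout, so the claimed relation (≥) fails for every integer in [-5, 5].

Answer: None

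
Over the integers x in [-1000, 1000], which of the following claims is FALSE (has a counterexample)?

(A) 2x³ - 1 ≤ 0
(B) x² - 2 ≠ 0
(A) x = 1: LHS = 2·1³ - 1 = 1; 1 ≤ 0 — FAILS

(B) Track d = LHS − RHS over the integers in [-1000, 1000]. Equality would need d = 0, but d changes sign only between consecutive integers, jumping over 0:
x = -2: LHS = (-2)² - 2 = 2; 2 ≠ 0 — holds  (d = 2)
x = -1: LHS = (-1)² - 2 = -1; -1 ≠ 0 — holds  (d = -1)
x = 1: LHS = 1² - 2 = -1; -1 ≠ 0 — holds  (d = -1)
x = 2: LHS = 2² - 2 = 2; 2 ≠ 0 — holds  (d = 2)
Away from these crossings d keeps a constant sign, and checking every integer in [-1000, 1000] confirms d ≠ 0 throughout. Hence the two sides are never equal, so the relation holds for every integer in [-1000, 1000].

Only (A) has a counterexample.

Answer: A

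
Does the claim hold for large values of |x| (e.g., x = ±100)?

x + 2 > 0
x = 100: LHS = 100 + 2 = 102; 102 > 0 — holds
x = -100: LHS = (-100) + 2 = -98; -98 > 0 — FAILS

Answer: Partially: holds for x = 100, fails for x = -100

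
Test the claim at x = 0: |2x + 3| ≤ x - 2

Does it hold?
x = 0: LHS = |2·0 + 3| = |3| = 3, RHS = 0 - 2 = -2; 3 ≤ -2 — FAILS

The relation fails at x = 0, so x = 0 is a counterexample.

Answer: No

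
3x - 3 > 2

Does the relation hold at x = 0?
x = 0: LHS = 3·0 - 3 = -3; -3 > 2 — FAILS

The relation fails at x = 0, so x = 0 is a counterexample.

Answer: No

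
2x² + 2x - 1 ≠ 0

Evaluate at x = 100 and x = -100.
x = 100: LHS = 2·100² + 2·100 - 1 = 20199; 20199 ≠ 0 — holds
x = -100: LHS = 2·(-100)² + 2·(-100) - 1 = 19799; 19799 ≠ 0 — holds

Answer: Yes, holds for both x = 100 and x = -100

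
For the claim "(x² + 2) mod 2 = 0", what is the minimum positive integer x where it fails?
Testing positive integers:
x = 1: LHS = (1² + 2) mod 2 = 3 mod 2 = 1; 1 = 0 — FAILS  ← smallest positive counterexample

Answer: x = 1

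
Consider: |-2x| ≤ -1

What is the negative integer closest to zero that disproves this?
Testing negative integers from -1 downward:
x = -1: LHS = |-2·(-1)| = |2| = 2; 2 ≤ -1 — FAILS  ← closest negative counterexample to 0

Answer: x = -1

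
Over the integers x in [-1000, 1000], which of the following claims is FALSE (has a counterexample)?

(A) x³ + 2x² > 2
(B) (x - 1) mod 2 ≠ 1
(A) x = 0: LHS = 0³ + 2·0² = 0; 0 > 2 — FAILS
(B) x = 0: LHS = (0 - 1) mod 2 = (-1) mod 2 = 1; 1 ≠ 1 — FAILS

Answer: Both A and B are false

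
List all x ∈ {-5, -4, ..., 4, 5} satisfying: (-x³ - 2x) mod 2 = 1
Holds for: {-5, -3, -1, 1, 3, 5}
Fails for: {-4, -2, 0, 2, 4}

Answer: {-5, -3, -1, 1, 3, 5}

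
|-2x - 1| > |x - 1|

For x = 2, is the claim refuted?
Substitute x = 2 into the relation:
x = 2: LHS = |-2·2 - 1| = |-5| = 5, RHS = |2 - 1| = |1| = 1; 5 > 1 — holds

The claim holds here, so x = 2 is not a counterexample. (A counterexample exists elsewhere, e.g. x = 0.)

Answer: No, x = 2 is not a counterexample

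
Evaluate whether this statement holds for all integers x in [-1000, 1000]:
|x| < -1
The claim fails at x = 0:
x = 0: LHS = |0| = 0; 0 < -1 — FAILS

Because a single integer refutes it, the statement is false.

Answer: False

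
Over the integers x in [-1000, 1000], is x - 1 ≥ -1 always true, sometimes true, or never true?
Holds at x = 0: LHS = 0 - 1 = -1; -1 ≥ -1 — holds
Fails at x = -1: LHS = (-1) - 1 = -2; -2 ≥ -1 — FAILS
It is satisfied by some integers in the range but not all.

Answer: Sometimes true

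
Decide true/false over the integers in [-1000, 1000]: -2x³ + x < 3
The claim fails at x = -2:
x = -2: LHS = -2·(-2)³ + (-2) = 14; 14 < 3 — FAILS

Because a single integer refutes it, the statement is false.

Answer: False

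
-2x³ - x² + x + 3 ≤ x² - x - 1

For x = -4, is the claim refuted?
Substitute x = -4 into the relation:
x = -4: LHS = -2·(-4)³ - (-4)² + (-4) + 3 = 111, RHS = (-4)² - (-4) - 1 = 19; 111 ≤ 19 — FAILS

Since the claim fails at x = -4, this value is a counterexample.

Answer: Yes, x = -4 is a counterexample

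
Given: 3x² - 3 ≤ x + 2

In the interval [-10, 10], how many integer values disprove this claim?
Counterexamples in [-10, 10]: {-10, -9, -8, -7, -6, -5, -4, -3, -2, 2, 3, 4, 5, 6, 7, 8, 9, 10}.

Counting them gives 18 values.

Answer: 18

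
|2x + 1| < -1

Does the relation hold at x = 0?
x = 0: LHS = |2·0 + 1| = |1| = 1; 1 < -1 — FAILS

The relation fails at x = 0, so x = 0 is a counterexample.

Answer: No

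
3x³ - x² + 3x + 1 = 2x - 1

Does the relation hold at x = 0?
x = 0: LHS = 3·0³ - 0² + 3·0 + 1 = 1, RHS = 2·0 - 1 = -1; 1 = -1 — FAILS

The relation fails at x = 0, so x = 0 is a counterexample.

Answer: No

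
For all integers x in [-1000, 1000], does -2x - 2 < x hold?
The claim fails at x = -1:
x = -1: LHS = -2·(-1) - 2 = 0; 0 < -1 — FAILS

Because a single integer refutes it, the statement is false.

Answer: False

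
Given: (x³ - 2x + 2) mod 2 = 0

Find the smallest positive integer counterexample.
Testing positive integers:
x = 1: LHS = (1³ - 2·1 + 2) mod 2 = 1 mod 2 = 1; 1 = 0 — FAILS  ← smallest positive counterexample

Answer: x = 1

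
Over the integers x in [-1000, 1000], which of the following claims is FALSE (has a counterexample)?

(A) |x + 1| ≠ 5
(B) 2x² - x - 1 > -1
(A) x = 4: LHS = |4 + 1| = |5| = 5; 5 ≠ 5 — FAILS
(B) x = 0: LHS = 2·0² - 0 - 1 = -1; -1 > -1 — FAILS

Answer: Both A and B are false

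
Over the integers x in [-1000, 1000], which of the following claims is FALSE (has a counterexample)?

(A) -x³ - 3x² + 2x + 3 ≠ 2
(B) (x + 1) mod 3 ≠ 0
(A) Track d = LHS − RHS over the integers in [-1000, 1000]. Equality would need d = 0, but d changes sign only between consecutive integers, jumping over 0:
x = -4: LHS = -(-4)³ - 3·(-4)² + 2·(-4) + 3 = 11; 11 ≠ 2 — holds  (d = 9)
x = -3: LHS = -(-3)³ - 3·(-3)² + 2·(-3) + 3 = -3; -3 ≠ 2 — holds  (d = -5)
x = -1: LHS = -(-1)³ - 3·(-1)² + 2·(-1) + 3 = -1; -1 ≠ 2 — holds  (d = -3)
x = 0: LHS = -0³ - 3·0² + 2·0 + 3 = 3; 3 ≠ 2 — holds  (d = 1)
x = 0: LHS = -0³ - 3·0² + 2·0 + 3 = 3; 3 ≠ 2 — holds  (d = 1)
x = 1: LHS = -1³ - 3·1² + 2·1 + 3 = 1; 1 ≠ 2 — holds  (d = -1)
Away from these crossings d keeps a constant sign, and checking every integer in [-1000, 1000] confirms d ≠ 0 throughout. Hence the two sides are never equal, so the relation holds for every integer in [-1000, 1000].

(B) x = -1: LHS = ((-1) + 1) mod 3 = 0 mod 3 = 0; 0 ≠ 0 — FAILS

Only (B) has a counterexample.

Answer: B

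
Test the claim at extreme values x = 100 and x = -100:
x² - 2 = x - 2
x = 100: LHS = 100² - 2 = 9998, RHS = 100 - 2 = 98; 9998 = 98 — FAILS
x = -100: LHS = (-100)² - 2 = 9998, RHS = (-100) - 2 = -102; 9998 = -102 — FAILS

Answer: No, fails for both x = 100 and x = -100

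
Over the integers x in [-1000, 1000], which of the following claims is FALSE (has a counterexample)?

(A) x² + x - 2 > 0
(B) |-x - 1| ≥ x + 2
(A) x = 0: LHS = 0² + 0 - 2 = -2; -2 > 0 — FAILS
(B) x = 0: LHS = |-0 - 1| = |-1| = 1, RHS = 0 + 2 = 2; 1 ≥ 2 — FAILS

Answer: Both A and B are false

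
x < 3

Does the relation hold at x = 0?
x = 0: 0 < 3 — holds

The relation is satisfied at x = 0.

Answer: Yes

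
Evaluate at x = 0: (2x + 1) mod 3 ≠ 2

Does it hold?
x = 0: LHS = (2·0 + 1) mod 3 = 1 mod 3 = 1; 1 ≠ 2 — holds

The relation is satisfied at x = 0.

Answer: Yes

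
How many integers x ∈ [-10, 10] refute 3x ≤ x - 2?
Counterexamples in [-10, 10]: {0, 1, 2, 3, 4, 5, 6, 7, 8, 9, 10}.

Counting them gives 11 values.

Answer: 11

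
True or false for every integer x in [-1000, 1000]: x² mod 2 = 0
The claim fails at x = 1:
x = 1: LHS = (1²) mod 2 = 1 mod 2 = 1; 1 = 0 — FAILS

Because a single integer refutes it, the statement is false.

Answer: False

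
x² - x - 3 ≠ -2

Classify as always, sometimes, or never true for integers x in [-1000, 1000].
Track d = LHS − RHS over the integers in [-1000, 1000]. Equality would need d = 0, but d changes sign only between consecutive integers, jumping over 0:
x = -1: LHS = (-1)² - (-1) - 3 = -1; -1 ≠ -2 — holds  (d = 1)
x = 0: LHS = 0² - 0 - 3 = -3; -3 ≠ -2 — holds  (d = -1)
x = 1: LHS = 1² - 1 - 3 = -3; -3 ≠ -2 — holds  (d = -1)
x = 2: LHS = 2² - 2 - 3 = -1; -1 ≠ -2 — holds  (d = 1)
Away from these crossings d keeps a constant sign, and checking every integer in [-1000, 1000] confirms d ≠ 0 throughout. Hence the two sides are never equal, so the relation holds for every integer in [-1000, 1000].

No counterexample exists.

Answer: Always true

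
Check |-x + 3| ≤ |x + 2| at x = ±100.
x = 100: LHS = |-100 + 3| = |-97| = 97, RHS = |100 + 2| = |102| = 102; 97 ≤ 102 — holds
x = -100: LHS = |-(-100) + 3| = |103| = 103, RHS = |(-100) + 2| = |-98| = 98; 103 ≤ 98 — FAILS

Answer: Partially: holds for x = 100, fails for x = -100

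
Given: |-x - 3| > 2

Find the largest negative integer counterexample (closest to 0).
Testing negative integers from -1 downward:
x = -1: LHS = |-(-1) - 3| = |-2| = 2; 2 > 2 — FAILS  ← closest negative counterexample to 0

Answer: x = -1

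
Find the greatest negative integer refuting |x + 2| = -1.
Testing negative integers from -1 downward:
x = -1: LHS = |(-1) + 2| = |1| = 1; 1 = -1 — FAILS  ← closest negative counterexample to 0

Answer: x = -1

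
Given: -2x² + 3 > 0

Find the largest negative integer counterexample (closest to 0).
Testing negative integers from -1 downward:
x = -1: LHS = -2·(-1)² + 3 = 1; 1 > 0 — holds
x = -2: LHS = -2·(-2)² + 3 = -5; -5 > 0 — FAILS  ← closest negative counterexample to 0

Answer: x = -2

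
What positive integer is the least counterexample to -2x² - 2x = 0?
Testing positive integers:
x = 1: LHS = -2·1² - 2·1 = -4; -4 = 0 — FAILS  ← smallest positive counterexample

Answer: x = 1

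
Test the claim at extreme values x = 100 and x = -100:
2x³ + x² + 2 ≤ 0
x = 100: LHS = 2·100³ + 100² + 2 = 2010002; 2010002 ≤ 0 — FAILS
x = -100: LHS = 2·(-100)³ + (-100)² + 2 = -1989998; -1989998 ≤ 0 — holds

Answer: Partially: fails for x = 100, holds for x = -100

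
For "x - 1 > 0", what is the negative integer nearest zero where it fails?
Testing negative integers from -1 downward:
x = -1: LHS = (-1) - 1 = -2; -2 > 0 — FAILS  ← closest negative counterexample to 0

Answer: x = -1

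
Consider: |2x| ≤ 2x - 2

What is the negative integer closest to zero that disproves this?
Testing negative integers from -1 downward:
x = -1: LHS = |2·(-1)| = |-2| = 2, RHS = 2·(-1) - 2 = -4; 2 ≤ -4 — FAILS  ← closest negative counterexample to 0

Answer: x = -1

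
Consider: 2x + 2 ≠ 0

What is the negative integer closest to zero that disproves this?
Testing negative integers from -1 downward:
x = -1: LHS = 2·(-1) + 2 = 0; 0 ≠ 0 — FAILS  ← closest negative counterexample to 0

Answer: x = -1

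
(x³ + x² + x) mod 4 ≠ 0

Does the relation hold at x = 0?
x = 0: LHS = (0³ + 0² + 0) mod 4 = 0 mod 4 = 0; 0 ≠ 0 — FAILS

The relation fails at x = 0, so x = 0 is a counterexample.

Answer: No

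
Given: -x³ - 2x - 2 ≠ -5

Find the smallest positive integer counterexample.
Testing positive integers:
x = 1: LHS = -1³ - 2·1 - 2 = -5; -5 ≠ -5 — FAILS  ← smallest positive counterexample

Answer: x = 1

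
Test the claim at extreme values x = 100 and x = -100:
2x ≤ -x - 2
x = 100: LHS = 2·100 = 200, RHS = -100 - 2 = -102; 200 ≤ -102 — FAILS
x = -100: LHS = 2·(-100) = -200, RHS = -(-100) - 2 = 98; -200 ≤ 98 — holds

Answer: Partially: fails for x = 100, holds for x = -100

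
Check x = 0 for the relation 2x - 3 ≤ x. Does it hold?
x = 0: LHS = 2·0 - 3 = -3; -3 ≤ 0 — holds

The relation is satisfied at x = 0.

Answer: Yes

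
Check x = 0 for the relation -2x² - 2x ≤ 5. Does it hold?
x = 0: LHS = -2·0² - 2·0 = 0; 0 ≤ 5 — holds

The relation is satisfied at x = 0.

Answer: Yes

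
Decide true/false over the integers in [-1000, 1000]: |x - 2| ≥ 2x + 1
The claim fails at x = 1:
x = 1: LHS = |1 - 2| = |-1| = 1, RHS = 2·1 + 1 = 3; 1 ≥ 3 — FAILS

Because a single integer refutes it, the statement is false.

Answer: False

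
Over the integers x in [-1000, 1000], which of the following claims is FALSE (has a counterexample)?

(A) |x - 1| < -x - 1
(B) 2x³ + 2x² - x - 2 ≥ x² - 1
(A) x = 0: LHS = |0 - 1| = |-1| = 1, RHS = -0 - 1 = -1; 1 < -1 — FAILS
(B) x = 0: LHS = 2·0³ + 2·0² - 0 - 2 = -2, RHS = 0² - 1 = -1; -2 ≥ -1 — FAILS

Answer: Both A and B are false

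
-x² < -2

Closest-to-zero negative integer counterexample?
Testing negative integers from -1 downward:
x = -1: LHS = -(-1)² = -1; -1 < -2 — FAILS  ← closest negative counterexample to 0

Answer: x = -1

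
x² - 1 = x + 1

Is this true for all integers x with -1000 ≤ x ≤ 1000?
The claim fails at x = 0:
x = 0: LHS = 0² - 1 = -1, RHS = 0 + 1 = 1; -1 = 1 — FAILS

Because a single integer refutes it, the statement is false.

Answer: False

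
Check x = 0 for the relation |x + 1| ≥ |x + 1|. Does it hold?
x = 0: LHS = |0 + 1| = |1| = 1, RHS = |0 + 1| = |1| = 1; 1 ≥ 1 — holds

The relation is satisfied at x = 0.

Answer: Yes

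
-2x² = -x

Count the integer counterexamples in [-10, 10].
Counterexamples in [-10, 10]: {-10, -9, -8, -7, -6, -5, -4, -3, -2, -1, 1, 2, 3, 4, 5, 6, 7, 8, 9, 10}.

Counting them gives 20 values.

Answer: 20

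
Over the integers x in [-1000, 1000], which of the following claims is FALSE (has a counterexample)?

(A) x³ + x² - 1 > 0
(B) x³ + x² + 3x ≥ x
(A) x = 0: LHS = 0³ + 0² - 1 = -1; -1 > 0 — FAILS
(B) x = -1: LHS = (-1)³ + (-1)² + 3·(-1) = -3; -3 ≥ -1 — FAILS

Answer: Both A and B are false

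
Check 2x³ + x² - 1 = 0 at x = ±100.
x = 100: LHS = 2·100³ + 100² - 1 = 2009999; 2009999 = 0 — FAILS
x = -100: LHS = 2·(-100)³ + (-100)² - 1 = -1990001; -1990001 = 0 — FAILS

Answer: No, fails for both x = 100 and x = -100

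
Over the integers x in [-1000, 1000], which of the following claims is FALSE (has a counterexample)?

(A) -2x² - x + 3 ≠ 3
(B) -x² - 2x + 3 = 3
(A) x = 0: LHS = -2·0² - 0 + 3 = 3; 3 ≠ 3 — FAILS
(B) x = 1: LHS = -1² - 2·1 + 3 = 0; 0 = 3 — FAILS

Answer: Both A and B are false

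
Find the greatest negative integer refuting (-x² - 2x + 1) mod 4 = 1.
Testing negative integers from -1 downward:
x = -1: LHS = (-(-1)² - 2·(-1) + 1) mod 4 = 2 mod 4 = 2; 2 = 1 — FAILS  ← closest negative counterexample to 0

Answer: x = -1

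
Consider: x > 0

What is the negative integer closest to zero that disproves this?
Testing negative integers from -1 downward:
x = -1: -1 > 0 — FAILS  ← closest negative counterexample to 0

Answer: x = -1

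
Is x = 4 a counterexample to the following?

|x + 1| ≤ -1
Substitute x = 4 into the relation:
x = 4: LHS = |4 + 1| = |5| = 5; 5 ≤ -1 — FAILS

Since the claim fails at x = 4, this value is a counterexample.

Answer: Yes, x = 4 is a counterexample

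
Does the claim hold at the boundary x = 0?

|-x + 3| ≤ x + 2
x = 0: LHS = |-0 + 3| = |3| = 3, RHS = 0 + 2 = 2; 3 ≤ 2 — FAILS

The relation fails at x = 0, so x = 0 is a counterexample.

Answer: No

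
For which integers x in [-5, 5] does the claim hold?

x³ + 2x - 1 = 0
Track d = LHS − RHS over the integers in [-5, 5]. Equality would need d = 0, but d changes sign only between consecutive integers, jumping over 0:
x = 0: LHS = 0³ + 2·0 - 1 = -1; -1 = 0 — FAILS  (d = -1)
x = 1: LHS = 1³ + 2·1 - 1 = 2; 2 = 0 — FAILS  (d = 2)
Away from these crossings d keeps a constant sign, and checking every integer in [-5, 5] confirms d ≠ 0 throughout. Hence the two sides are never equal, so the claimed relation (=) fails for every integer in [-5, 5].

Answer: None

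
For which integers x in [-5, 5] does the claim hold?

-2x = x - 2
Track d = LHS − RHS over the integers in [-5, 5]. Equality would need d = 0, but d changes sign only between consecutive integers, jumping over 0:
x = 0: LHS = -2·0 = 0, RHS = 0 - 2 = -2; 0 = -2 — FAILS  (d = 2)
x = 1: LHS = -2·1 = -2, RHS = 1 - 2 = -1; -2 = -1 — FAILS  (d = -1)
Away from these crossings d keeps a constant sign, and checking every integer in [-5, 5] confirms d ≠ 0 throughout. Hence the two sides are never equal, so the claimed relation (=) fails for every integer in [-5, 5].

Answer: None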